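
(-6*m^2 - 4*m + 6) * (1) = -6*m^2 - 4*m + 6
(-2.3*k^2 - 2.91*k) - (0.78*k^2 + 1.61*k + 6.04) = -3.08*k^2 - 4.52*k - 6.04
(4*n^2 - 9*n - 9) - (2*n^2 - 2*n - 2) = 2*n^2 - 7*n - 7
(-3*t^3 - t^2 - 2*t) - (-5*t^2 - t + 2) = -3*t^3 + 4*t^2 - t - 2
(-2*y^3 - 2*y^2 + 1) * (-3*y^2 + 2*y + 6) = 6*y^5 + 2*y^4 - 16*y^3 - 15*y^2 + 2*y + 6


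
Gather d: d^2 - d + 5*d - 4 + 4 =d^2 + 4*d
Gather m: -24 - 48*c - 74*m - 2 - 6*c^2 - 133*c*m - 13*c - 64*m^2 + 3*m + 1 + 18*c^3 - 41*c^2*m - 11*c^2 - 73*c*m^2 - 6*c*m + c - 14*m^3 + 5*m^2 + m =18*c^3 - 17*c^2 - 60*c - 14*m^3 + m^2*(-73*c - 59) + m*(-41*c^2 - 139*c - 70) - 25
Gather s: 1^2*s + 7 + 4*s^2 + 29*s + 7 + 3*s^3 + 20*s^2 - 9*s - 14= 3*s^3 + 24*s^2 + 21*s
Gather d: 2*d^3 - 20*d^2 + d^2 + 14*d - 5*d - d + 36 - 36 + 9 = 2*d^3 - 19*d^2 + 8*d + 9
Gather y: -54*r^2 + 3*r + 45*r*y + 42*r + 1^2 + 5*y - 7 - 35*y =-54*r^2 + 45*r + y*(45*r - 30) - 6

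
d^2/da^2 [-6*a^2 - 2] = -12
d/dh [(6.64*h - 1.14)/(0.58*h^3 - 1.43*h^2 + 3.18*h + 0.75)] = (-7.7024*h^3 + 11.4788*h^2 - 3.2604*h + 8.6052)/(0.3364*h^6 - 1.6588*h^5 + 5.7337*h^4 - 8.2248*h^3 + 7.9674*h^2 + 4.77*h + 0.5625)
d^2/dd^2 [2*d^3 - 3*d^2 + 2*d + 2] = 12*d - 6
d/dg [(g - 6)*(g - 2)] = 2*g - 8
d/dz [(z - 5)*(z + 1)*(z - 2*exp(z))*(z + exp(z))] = -z^3*exp(z) + 4*z^3 - 4*z^2*exp(2*z) + z^2*exp(z) - 12*z^2 + 12*z*exp(2*z) + 13*z*exp(z) - 10*z + 28*exp(2*z) + 5*exp(z)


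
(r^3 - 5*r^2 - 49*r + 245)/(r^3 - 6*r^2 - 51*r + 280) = (r - 7)/(r - 8)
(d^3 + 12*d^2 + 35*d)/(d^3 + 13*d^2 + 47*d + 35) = d/(d + 1)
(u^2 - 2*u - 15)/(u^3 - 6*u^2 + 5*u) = (u + 3)/(u*(u - 1))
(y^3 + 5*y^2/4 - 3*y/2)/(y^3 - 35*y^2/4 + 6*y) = (y + 2)/(y - 8)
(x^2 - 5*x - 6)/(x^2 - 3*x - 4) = (x - 6)/(x - 4)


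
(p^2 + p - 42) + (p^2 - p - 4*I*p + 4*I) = 2*p^2 - 4*I*p - 42 + 4*I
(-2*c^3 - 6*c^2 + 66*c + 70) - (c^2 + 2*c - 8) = -2*c^3 - 7*c^2 + 64*c + 78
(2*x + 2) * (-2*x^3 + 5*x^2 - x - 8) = -4*x^4 + 6*x^3 + 8*x^2 - 18*x - 16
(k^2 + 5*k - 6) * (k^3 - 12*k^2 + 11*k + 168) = k^5 - 7*k^4 - 55*k^3 + 295*k^2 + 774*k - 1008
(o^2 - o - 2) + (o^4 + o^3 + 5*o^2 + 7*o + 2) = o^4 + o^3 + 6*o^2 + 6*o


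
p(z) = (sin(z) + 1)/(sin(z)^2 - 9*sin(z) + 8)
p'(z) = (-2*sin(z)*cos(z) + 9*cos(z))*(sin(z) + 1)/(sin(z)^2 - 9*sin(z) + 8)^2 + cos(z)/(sin(z)^2 - 9*sin(z) + 8)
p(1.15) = 3.09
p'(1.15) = 15.33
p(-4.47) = 9.59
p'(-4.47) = -80.24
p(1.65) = 90.95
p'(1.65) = -2300.15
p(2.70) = 0.33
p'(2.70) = -0.77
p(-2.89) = 0.07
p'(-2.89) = -0.16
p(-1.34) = 0.00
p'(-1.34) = 0.01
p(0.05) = 0.14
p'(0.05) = 0.30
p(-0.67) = 0.03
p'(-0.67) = 0.07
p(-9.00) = 0.05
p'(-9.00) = -0.11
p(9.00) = 0.32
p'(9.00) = -0.73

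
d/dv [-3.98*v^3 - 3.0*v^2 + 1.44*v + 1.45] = -11.94*v^2 - 6.0*v + 1.44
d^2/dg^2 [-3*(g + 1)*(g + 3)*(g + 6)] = -18*g - 60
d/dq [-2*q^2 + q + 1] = 1 - 4*q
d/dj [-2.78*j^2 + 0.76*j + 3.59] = 0.76 - 5.56*j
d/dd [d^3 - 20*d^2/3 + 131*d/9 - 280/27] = 3*d^2 - 40*d/3 + 131/9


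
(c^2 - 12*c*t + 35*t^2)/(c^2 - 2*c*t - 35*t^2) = (c - 5*t)/(c + 5*t)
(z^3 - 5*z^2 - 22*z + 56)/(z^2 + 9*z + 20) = (z^2 - 9*z + 14)/(z + 5)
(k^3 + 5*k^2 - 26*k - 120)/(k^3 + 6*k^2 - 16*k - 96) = (k - 5)/(k - 4)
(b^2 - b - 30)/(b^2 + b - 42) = (b + 5)/(b + 7)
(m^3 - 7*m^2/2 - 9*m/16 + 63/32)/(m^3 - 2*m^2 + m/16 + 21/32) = (8*m^2 - 22*m - 21)/(8*m^2 - 10*m - 7)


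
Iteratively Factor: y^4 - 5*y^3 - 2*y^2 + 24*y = (y + 2)*(y^3 - 7*y^2 + 12*y) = (y - 3)*(y + 2)*(y^2 - 4*y) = y*(y - 3)*(y + 2)*(y - 4)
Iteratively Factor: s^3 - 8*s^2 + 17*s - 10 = (s - 2)*(s^2 - 6*s + 5) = (s - 2)*(s - 1)*(s - 5)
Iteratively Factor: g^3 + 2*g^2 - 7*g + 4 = (g + 4)*(g^2 - 2*g + 1) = (g - 1)*(g + 4)*(g - 1)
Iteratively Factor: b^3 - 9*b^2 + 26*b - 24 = (b - 3)*(b^2 - 6*b + 8) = (b - 3)*(b - 2)*(b - 4)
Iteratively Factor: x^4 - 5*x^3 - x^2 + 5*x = (x + 1)*(x^3 - 6*x^2 + 5*x) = (x - 1)*(x + 1)*(x^2 - 5*x) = (x - 5)*(x - 1)*(x + 1)*(x)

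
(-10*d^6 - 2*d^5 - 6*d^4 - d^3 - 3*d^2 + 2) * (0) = 0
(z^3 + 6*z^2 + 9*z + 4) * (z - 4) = z^4 + 2*z^3 - 15*z^2 - 32*z - 16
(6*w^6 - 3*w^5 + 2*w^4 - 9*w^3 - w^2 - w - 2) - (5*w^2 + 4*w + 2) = 6*w^6 - 3*w^5 + 2*w^4 - 9*w^3 - 6*w^2 - 5*w - 4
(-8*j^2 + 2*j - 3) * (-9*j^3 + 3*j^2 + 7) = 72*j^5 - 42*j^4 + 33*j^3 - 65*j^2 + 14*j - 21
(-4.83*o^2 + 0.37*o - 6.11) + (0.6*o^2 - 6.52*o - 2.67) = -4.23*o^2 - 6.15*o - 8.78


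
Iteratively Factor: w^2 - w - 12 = (w + 3)*(w - 4)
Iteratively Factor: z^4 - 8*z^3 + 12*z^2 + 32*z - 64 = (z - 4)*(z^3 - 4*z^2 - 4*z + 16) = (z - 4)^2*(z^2 - 4) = (z - 4)^2*(z + 2)*(z - 2)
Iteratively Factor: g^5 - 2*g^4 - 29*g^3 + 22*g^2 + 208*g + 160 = (g + 4)*(g^4 - 6*g^3 - 5*g^2 + 42*g + 40) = (g - 4)*(g + 4)*(g^3 - 2*g^2 - 13*g - 10) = (g - 4)*(g + 2)*(g + 4)*(g^2 - 4*g - 5) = (g - 4)*(g + 1)*(g + 2)*(g + 4)*(g - 5)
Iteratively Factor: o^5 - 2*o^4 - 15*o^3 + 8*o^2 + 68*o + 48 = (o + 1)*(o^4 - 3*o^3 - 12*o^2 + 20*o + 48) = (o - 3)*(o + 1)*(o^3 - 12*o - 16) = (o - 3)*(o + 1)*(o + 2)*(o^2 - 2*o - 8) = (o - 4)*(o - 3)*(o + 1)*(o + 2)*(o + 2)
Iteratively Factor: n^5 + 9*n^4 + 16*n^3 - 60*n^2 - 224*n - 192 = (n + 2)*(n^4 + 7*n^3 + 2*n^2 - 64*n - 96) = (n + 2)*(n + 4)*(n^3 + 3*n^2 - 10*n - 24) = (n + 2)^2*(n + 4)*(n^2 + n - 12) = (n - 3)*(n + 2)^2*(n + 4)*(n + 4)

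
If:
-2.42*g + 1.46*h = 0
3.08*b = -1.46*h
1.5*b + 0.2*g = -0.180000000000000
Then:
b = -0.14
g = 0.18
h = 0.30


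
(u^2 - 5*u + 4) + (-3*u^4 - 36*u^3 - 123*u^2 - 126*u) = -3*u^4 - 36*u^3 - 122*u^2 - 131*u + 4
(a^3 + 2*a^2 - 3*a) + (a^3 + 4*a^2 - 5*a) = 2*a^3 + 6*a^2 - 8*a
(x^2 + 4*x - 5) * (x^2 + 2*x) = x^4 + 6*x^3 + 3*x^2 - 10*x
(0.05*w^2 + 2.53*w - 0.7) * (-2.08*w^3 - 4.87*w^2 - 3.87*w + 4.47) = -0.104*w^5 - 5.5059*w^4 - 11.0586*w^3 - 6.1586*w^2 + 14.0181*w - 3.129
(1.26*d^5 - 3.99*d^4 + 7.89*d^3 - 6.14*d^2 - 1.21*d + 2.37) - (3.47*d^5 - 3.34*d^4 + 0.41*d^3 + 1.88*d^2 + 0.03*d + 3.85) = -2.21*d^5 - 0.65*d^4 + 7.48*d^3 - 8.02*d^2 - 1.24*d - 1.48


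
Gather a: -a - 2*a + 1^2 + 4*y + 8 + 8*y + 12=-3*a + 12*y + 21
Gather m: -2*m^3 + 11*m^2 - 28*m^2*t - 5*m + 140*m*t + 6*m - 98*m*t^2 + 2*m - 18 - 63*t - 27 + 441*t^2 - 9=-2*m^3 + m^2*(11 - 28*t) + m*(-98*t^2 + 140*t + 3) + 441*t^2 - 63*t - 54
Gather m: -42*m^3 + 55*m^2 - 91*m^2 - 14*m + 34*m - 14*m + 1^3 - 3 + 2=-42*m^3 - 36*m^2 + 6*m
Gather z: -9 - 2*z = -2*z - 9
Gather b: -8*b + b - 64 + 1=-7*b - 63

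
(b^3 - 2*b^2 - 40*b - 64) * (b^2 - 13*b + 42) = b^5 - 15*b^4 + 28*b^3 + 372*b^2 - 848*b - 2688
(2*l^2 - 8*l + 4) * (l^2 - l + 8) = 2*l^4 - 10*l^3 + 28*l^2 - 68*l + 32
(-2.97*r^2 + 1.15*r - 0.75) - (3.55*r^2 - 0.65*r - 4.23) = -6.52*r^2 + 1.8*r + 3.48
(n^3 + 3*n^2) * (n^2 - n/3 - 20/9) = n^5 + 8*n^4/3 - 29*n^3/9 - 20*n^2/3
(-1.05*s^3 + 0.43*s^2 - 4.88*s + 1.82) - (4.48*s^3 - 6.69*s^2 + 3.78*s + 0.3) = -5.53*s^3 + 7.12*s^2 - 8.66*s + 1.52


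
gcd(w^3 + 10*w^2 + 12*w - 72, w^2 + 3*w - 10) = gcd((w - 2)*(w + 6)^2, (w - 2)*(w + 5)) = w - 2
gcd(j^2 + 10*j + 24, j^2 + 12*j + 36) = j + 6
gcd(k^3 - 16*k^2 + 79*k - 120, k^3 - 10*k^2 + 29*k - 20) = k - 5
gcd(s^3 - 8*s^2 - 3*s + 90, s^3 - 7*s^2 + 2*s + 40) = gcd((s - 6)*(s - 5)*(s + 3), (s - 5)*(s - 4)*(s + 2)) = s - 5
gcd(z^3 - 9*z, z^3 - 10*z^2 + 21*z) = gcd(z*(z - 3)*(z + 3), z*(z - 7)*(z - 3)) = z^2 - 3*z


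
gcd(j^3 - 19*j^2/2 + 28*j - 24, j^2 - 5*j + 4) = j - 4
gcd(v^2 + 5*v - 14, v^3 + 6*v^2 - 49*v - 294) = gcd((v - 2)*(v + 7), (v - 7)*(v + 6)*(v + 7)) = v + 7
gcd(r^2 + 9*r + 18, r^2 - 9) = r + 3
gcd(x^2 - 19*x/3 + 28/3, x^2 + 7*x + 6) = 1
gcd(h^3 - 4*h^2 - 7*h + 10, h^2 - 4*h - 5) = h - 5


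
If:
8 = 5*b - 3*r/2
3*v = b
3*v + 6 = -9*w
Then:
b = -9*w - 6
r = -30*w - 76/3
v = -3*w - 2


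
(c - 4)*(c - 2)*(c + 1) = c^3 - 5*c^2 + 2*c + 8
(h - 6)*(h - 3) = h^2 - 9*h + 18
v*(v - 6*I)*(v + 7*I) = v^3 + I*v^2 + 42*v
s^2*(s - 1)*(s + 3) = s^4 + 2*s^3 - 3*s^2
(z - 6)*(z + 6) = z^2 - 36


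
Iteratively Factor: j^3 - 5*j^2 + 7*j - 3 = (j - 1)*(j^2 - 4*j + 3) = (j - 1)^2*(j - 3)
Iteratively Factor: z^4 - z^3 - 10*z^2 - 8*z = (z + 2)*(z^3 - 3*z^2 - 4*z) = z*(z + 2)*(z^2 - 3*z - 4) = z*(z + 1)*(z + 2)*(z - 4)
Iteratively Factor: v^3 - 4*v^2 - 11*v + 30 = (v - 2)*(v^2 - 2*v - 15) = (v - 5)*(v - 2)*(v + 3)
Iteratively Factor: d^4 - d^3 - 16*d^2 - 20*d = (d)*(d^3 - d^2 - 16*d - 20) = d*(d + 2)*(d^2 - 3*d - 10) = d*(d + 2)^2*(d - 5)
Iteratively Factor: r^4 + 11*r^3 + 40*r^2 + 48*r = (r + 4)*(r^3 + 7*r^2 + 12*r) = (r + 4)^2*(r^2 + 3*r) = r*(r + 4)^2*(r + 3)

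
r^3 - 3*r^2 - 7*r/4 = r*(r - 7/2)*(r + 1/2)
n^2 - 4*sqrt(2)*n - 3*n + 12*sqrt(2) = (n - 3)*(n - 4*sqrt(2))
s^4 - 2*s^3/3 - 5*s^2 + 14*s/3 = s*(s - 2)*(s - 1)*(s + 7/3)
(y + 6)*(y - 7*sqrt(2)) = y^2 - 7*sqrt(2)*y + 6*y - 42*sqrt(2)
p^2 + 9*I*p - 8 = (p + I)*(p + 8*I)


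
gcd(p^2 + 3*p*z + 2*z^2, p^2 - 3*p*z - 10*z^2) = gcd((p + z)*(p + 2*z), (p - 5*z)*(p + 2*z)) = p + 2*z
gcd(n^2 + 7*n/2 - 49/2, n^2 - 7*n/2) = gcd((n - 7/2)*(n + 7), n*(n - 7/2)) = n - 7/2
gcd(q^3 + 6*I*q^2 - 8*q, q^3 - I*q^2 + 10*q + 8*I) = q + 2*I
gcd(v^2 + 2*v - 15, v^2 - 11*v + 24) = v - 3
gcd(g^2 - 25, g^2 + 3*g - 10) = g + 5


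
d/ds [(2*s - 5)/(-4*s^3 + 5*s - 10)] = (-8*s^3 + 10*s + (2*s - 5)*(12*s^2 - 5) - 20)/(4*s^3 - 5*s + 10)^2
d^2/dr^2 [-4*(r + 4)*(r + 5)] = -8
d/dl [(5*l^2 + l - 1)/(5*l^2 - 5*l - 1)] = 6*(-5*l^2 - 1)/(25*l^4 - 50*l^3 + 15*l^2 + 10*l + 1)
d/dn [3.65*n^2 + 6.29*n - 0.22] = 7.3*n + 6.29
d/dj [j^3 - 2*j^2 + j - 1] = 3*j^2 - 4*j + 1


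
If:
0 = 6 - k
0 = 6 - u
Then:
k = 6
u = 6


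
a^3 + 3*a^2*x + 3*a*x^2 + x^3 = (a + x)^3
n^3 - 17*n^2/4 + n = n*(n - 4)*(n - 1/4)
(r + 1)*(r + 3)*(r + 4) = r^3 + 8*r^2 + 19*r + 12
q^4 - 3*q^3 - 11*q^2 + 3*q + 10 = (q - 5)*(q - 1)*(q + 1)*(q + 2)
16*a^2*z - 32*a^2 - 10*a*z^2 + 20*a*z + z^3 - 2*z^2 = (-8*a + z)*(-2*a + z)*(z - 2)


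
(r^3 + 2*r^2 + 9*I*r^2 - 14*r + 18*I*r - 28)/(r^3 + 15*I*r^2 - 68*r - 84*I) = (r + 2)/(r + 6*I)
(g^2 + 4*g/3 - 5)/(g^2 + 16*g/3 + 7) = (3*g - 5)/(3*g + 7)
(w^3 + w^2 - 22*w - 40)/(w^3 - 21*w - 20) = (w + 2)/(w + 1)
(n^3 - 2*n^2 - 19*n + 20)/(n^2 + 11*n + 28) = (n^2 - 6*n + 5)/(n + 7)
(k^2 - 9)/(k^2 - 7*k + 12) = (k + 3)/(k - 4)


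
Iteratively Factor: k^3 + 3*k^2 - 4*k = (k + 4)*(k^2 - k) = (k - 1)*(k + 4)*(k)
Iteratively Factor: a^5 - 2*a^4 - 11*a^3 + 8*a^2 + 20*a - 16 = (a - 1)*(a^4 - a^3 - 12*a^2 - 4*a + 16) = (a - 4)*(a - 1)*(a^3 + 3*a^2 - 4) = (a - 4)*(a - 1)*(a + 2)*(a^2 + a - 2) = (a - 4)*(a - 1)^2*(a + 2)*(a + 2)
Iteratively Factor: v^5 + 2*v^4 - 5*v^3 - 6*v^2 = (v + 1)*(v^4 + v^3 - 6*v^2) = (v - 2)*(v + 1)*(v^3 + 3*v^2) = (v - 2)*(v + 1)*(v + 3)*(v^2) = v*(v - 2)*(v + 1)*(v + 3)*(v)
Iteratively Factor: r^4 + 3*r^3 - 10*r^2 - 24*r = (r + 4)*(r^3 - r^2 - 6*r) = (r + 2)*(r + 4)*(r^2 - 3*r) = (r - 3)*(r + 2)*(r + 4)*(r)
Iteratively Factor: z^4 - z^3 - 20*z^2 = (z - 5)*(z^3 + 4*z^2) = (z - 5)*(z + 4)*(z^2) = z*(z - 5)*(z + 4)*(z)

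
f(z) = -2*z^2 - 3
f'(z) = -4*z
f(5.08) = -54.61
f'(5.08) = -20.32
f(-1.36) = -6.70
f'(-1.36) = 5.44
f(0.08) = -3.01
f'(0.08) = -0.32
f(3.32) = -25.04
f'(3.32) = -13.28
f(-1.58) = -7.99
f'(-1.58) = 6.32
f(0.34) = -3.23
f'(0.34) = -1.36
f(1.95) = -10.60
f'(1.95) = -7.80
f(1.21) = -5.93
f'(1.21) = -4.84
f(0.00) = -3.00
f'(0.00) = 0.00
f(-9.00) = -165.00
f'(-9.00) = 36.00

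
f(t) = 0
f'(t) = 0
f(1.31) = 0.00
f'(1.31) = 0.00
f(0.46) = 0.00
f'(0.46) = 0.00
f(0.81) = 0.00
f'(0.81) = 0.00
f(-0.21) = 0.00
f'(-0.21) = 0.00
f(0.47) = 0.00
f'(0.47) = 0.00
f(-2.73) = 0.00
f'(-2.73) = 0.00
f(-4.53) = 0.00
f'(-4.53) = 0.00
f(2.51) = 0.00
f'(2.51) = 0.00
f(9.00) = 0.00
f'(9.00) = 0.00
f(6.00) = 0.00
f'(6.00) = 0.00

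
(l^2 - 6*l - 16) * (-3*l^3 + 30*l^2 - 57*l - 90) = -3*l^5 + 48*l^4 - 189*l^3 - 228*l^2 + 1452*l + 1440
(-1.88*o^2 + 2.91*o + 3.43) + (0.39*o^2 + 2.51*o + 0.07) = -1.49*o^2 + 5.42*o + 3.5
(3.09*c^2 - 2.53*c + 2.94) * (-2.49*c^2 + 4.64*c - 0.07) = -7.6941*c^4 + 20.6373*c^3 - 19.2761*c^2 + 13.8187*c - 0.2058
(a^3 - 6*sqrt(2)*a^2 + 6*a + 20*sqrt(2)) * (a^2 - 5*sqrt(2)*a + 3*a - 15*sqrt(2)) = a^5 - 11*sqrt(2)*a^4 + 3*a^4 - 33*sqrt(2)*a^3 + 66*a^3 - 10*sqrt(2)*a^2 + 198*a^2 - 200*a - 30*sqrt(2)*a - 600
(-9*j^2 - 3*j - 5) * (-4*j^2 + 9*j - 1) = 36*j^4 - 69*j^3 + 2*j^2 - 42*j + 5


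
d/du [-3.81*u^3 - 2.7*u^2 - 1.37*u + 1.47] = -11.43*u^2 - 5.4*u - 1.37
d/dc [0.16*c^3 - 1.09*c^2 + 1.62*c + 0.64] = 0.48*c^2 - 2.18*c + 1.62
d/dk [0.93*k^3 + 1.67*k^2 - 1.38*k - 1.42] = 2.79*k^2 + 3.34*k - 1.38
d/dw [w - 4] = 1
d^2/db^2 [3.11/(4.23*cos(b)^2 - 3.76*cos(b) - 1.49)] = (222.587676*(1 - cos(b)^2)^2 - 148.391784*cos(b)^3 + 233.667362*cos(b)^2 + 279.360104*cos(b) - 349.726342)/(-4.23*cos(b)^2 + 3.76*cos(b) + 1.49)^3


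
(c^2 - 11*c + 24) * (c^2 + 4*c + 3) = c^4 - 7*c^3 - 17*c^2 + 63*c + 72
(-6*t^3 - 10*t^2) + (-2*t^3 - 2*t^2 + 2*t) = -8*t^3 - 12*t^2 + 2*t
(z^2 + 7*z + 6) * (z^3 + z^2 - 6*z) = z^5 + 8*z^4 + 7*z^3 - 36*z^2 - 36*z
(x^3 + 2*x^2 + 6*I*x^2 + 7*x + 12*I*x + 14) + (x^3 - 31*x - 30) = 2*x^3 + 2*x^2 + 6*I*x^2 - 24*x + 12*I*x - 16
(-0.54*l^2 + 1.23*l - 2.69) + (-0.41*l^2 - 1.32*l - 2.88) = -0.95*l^2 - 0.0900000000000001*l - 5.57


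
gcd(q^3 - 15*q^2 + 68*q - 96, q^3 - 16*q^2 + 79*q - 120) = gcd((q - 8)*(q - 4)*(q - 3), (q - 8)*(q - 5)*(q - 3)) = q^2 - 11*q + 24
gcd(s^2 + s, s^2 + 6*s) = s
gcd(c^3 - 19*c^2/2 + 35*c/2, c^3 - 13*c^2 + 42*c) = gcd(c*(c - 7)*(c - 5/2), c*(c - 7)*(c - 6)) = c^2 - 7*c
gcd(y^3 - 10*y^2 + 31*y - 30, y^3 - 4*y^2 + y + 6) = y^2 - 5*y + 6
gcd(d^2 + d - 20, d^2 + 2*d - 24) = d - 4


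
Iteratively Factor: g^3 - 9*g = (g - 3)*(g^2 + 3*g) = g*(g - 3)*(g + 3)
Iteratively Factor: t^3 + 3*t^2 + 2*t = (t + 2)*(t^2 + t) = t*(t + 2)*(t + 1)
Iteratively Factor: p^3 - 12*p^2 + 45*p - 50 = (p - 5)*(p^2 - 7*p + 10) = (p - 5)^2*(p - 2)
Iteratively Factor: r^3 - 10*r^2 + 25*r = (r)*(r^2 - 10*r + 25) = r*(r - 5)*(r - 5)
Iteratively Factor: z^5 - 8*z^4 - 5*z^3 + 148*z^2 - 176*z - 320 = (z - 4)*(z^4 - 4*z^3 - 21*z^2 + 64*z + 80) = (z - 4)^2*(z^3 - 21*z - 20) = (z - 4)^2*(z + 1)*(z^2 - z - 20) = (z - 4)^2*(z + 1)*(z + 4)*(z - 5)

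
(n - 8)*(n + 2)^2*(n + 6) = n^4 + 2*n^3 - 52*n^2 - 200*n - 192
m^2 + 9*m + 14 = (m + 2)*(m + 7)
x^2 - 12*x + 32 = (x - 8)*(x - 4)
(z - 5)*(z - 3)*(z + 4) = z^3 - 4*z^2 - 17*z + 60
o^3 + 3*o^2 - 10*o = o*(o - 2)*(o + 5)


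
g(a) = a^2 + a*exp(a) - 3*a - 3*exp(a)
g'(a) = a*exp(a) + 2*a - 2*exp(a) - 3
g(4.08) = 68.28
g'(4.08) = 128.18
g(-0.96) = 2.29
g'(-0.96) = -6.05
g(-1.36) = 4.81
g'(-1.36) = -6.58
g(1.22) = -8.20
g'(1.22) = -3.20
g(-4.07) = 28.65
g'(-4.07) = -11.24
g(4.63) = 174.64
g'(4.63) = 275.87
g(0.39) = -4.87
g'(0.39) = -4.60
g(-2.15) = 10.47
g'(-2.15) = -7.78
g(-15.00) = 270.00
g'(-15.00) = -33.00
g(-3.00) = 17.70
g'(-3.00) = -9.25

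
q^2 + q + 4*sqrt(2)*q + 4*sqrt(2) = (q + 1)*(q + 4*sqrt(2))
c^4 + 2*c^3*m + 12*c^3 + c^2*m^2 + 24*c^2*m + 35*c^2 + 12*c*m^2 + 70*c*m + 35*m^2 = (c + 5)*(c + 7)*(c + m)^2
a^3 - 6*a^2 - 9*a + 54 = (a - 6)*(a - 3)*(a + 3)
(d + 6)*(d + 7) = d^2 + 13*d + 42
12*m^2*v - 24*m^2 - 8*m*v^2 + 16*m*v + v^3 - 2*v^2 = (-6*m + v)*(-2*m + v)*(v - 2)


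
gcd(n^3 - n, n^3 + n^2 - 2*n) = n^2 - n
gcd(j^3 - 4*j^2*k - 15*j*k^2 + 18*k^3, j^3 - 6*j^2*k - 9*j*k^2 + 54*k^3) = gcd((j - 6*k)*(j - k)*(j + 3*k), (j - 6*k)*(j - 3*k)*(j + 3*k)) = j^2 - 3*j*k - 18*k^2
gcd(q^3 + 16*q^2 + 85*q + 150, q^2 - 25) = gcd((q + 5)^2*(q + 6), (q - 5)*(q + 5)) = q + 5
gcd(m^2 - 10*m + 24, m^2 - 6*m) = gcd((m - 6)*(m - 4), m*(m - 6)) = m - 6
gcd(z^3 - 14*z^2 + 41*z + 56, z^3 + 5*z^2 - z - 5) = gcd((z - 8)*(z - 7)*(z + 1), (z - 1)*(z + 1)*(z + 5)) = z + 1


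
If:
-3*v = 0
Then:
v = 0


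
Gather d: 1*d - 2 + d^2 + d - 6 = d^2 + 2*d - 8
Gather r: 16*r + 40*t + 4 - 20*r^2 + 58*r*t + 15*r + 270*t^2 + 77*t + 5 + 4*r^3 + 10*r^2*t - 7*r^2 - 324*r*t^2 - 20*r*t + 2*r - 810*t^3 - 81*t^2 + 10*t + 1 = 4*r^3 + r^2*(10*t - 27) + r*(-324*t^2 + 38*t + 33) - 810*t^3 + 189*t^2 + 127*t + 10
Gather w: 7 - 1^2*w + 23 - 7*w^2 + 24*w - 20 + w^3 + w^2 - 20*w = w^3 - 6*w^2 + 3*w + 10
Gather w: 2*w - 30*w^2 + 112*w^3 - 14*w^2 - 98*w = 112*w^3 - 44*w^2 - 96*w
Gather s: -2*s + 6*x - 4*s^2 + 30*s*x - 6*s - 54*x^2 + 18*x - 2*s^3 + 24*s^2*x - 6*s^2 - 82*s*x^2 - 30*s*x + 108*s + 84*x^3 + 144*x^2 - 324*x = -2*s^3 + s^2*(24*x - 10) + s*(100 - 82*x^2) + 84*x^3 + 90*x^2 - 300*x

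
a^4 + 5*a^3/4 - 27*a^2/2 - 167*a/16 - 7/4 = (a - 7/2)*(a + 1/4)*(a + 1/2)*(a + 4)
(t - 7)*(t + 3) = t^2 - 4*t - 21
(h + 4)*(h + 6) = h^2 + 10*h + 24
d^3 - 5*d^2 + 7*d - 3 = (d - 3)*(d - 1)^2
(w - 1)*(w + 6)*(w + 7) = w^3 + 12*w^2 + 29*w - 42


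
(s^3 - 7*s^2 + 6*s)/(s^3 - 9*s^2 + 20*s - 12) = s/(s - 2)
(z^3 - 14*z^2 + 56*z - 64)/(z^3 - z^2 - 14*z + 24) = (z^2 - 12*z + 32)/(z^2 + z - 12)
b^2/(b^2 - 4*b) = b/(b - 4)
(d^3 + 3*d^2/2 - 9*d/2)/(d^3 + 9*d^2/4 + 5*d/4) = 2*(2*d^2 + 3*d - 9)/(4*d^2 + 9*d + 5)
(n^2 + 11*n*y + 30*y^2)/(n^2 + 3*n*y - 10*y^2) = (-n - 6*y)/(-n + 2*y)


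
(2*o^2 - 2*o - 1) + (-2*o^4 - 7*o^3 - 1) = -2*o^4 - 7*o^3 + 2*o^2 - 2*o - 2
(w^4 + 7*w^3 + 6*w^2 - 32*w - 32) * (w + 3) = w^5 + 10*w^4 + 27*w^3 - 14*w^2 - 128*w - 96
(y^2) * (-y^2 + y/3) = -y^4 + y^3/3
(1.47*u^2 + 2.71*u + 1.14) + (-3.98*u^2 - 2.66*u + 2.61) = -2.51*u^2 + 0.0499999999999998*u + 3.75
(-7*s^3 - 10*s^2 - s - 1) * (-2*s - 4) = 14*s^4 + 48*s^3 + 42*s^2 + 6*s + 4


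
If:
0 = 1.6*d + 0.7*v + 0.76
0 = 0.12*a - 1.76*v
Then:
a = 14.6666666666667*v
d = -0.4375*v - 0.475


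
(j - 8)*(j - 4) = j^2 - 12*j + 32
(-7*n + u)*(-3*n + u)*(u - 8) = 21*n^2*u - 168*n^2 - 10*n*u^2 + 80*n*u + u^3 - 8*u^2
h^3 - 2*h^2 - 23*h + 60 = (h - 4)*(h - 3)*(h + 5)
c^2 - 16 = (c - 4)*(c + 4)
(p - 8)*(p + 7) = p^2 - p - 56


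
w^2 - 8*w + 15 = (w - 5)*(w - 3)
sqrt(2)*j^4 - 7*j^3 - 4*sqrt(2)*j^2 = j^2*(j - 4*sqrt(2))*(sqrt(2)*j + 1)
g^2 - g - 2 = (g - 2)*(g + 1)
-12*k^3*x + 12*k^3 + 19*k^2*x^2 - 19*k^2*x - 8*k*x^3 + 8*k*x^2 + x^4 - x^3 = (-4*k + x)*(-3*k + x)*(-k + x)*(x - 1)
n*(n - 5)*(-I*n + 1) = -I*n^3 + n^2 + 5*I*n^2 - 5*n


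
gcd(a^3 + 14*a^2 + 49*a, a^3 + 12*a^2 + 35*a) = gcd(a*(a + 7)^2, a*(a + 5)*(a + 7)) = a^2 + 7*a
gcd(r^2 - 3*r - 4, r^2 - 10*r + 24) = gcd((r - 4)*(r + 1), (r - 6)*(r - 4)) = r - 4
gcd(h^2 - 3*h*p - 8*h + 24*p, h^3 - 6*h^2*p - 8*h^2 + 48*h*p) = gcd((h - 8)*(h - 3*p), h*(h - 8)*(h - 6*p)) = h - 8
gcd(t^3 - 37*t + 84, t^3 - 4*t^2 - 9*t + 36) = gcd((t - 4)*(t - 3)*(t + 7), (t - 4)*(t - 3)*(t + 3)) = t^2 - 7*t + 12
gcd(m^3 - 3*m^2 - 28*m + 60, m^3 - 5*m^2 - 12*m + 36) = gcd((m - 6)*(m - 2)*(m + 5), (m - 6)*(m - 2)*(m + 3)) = m^2 - 8*m + 12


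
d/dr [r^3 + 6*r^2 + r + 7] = 3*r^2 + 12*r + 1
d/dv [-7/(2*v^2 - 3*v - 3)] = 7*(4*v - 3)/(-2*v^2 + 3*v + 3)^2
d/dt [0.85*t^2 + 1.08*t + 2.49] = 1.7*t + 1.08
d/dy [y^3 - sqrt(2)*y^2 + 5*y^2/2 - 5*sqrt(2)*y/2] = 3*y^2 - 2*sqrt(2)*y + 5*y - 5*sqrt(2)/2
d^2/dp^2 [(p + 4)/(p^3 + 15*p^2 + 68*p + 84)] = 2*((p + 4)*(3*p^2 + 30*p + 68)^2 - (3*p^2 + 30*p + 3*(p + 4)*(p + 5) + 68)*(p^3 + 15*p^2 + 68*p + 84))/(p^3 + 15*p^2 + 68*p + 84)^3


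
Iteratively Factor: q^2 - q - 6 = (q + 2)*(q - 3)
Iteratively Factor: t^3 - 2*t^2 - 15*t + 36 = (t - 3)*(t^2 + t - 12) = (t - 3)*(t + 4)*(t - 3)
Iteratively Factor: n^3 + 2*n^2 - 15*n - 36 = (n + 3)*(n^2 - n - 12) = (n - 4)*(n + 3)*(n + 3)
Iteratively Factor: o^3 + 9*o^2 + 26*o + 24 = (o + 2)*(o^2 + 7*o + 12) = (o + 2)*(o + 4)*(o + 3)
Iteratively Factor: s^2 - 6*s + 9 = (s - 3)*(s - 3)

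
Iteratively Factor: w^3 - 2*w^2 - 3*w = (w - 3)*(w^2 + w) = w*(w - 3)*(w + 1)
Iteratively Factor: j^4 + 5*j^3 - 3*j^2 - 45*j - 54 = (j + 3)*(j^3 + 2*j^2 - 9*j - 18) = (j + 3)^2*(j^2 - j - 6) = (j - 3)*(j + 3)^2*(j + 2)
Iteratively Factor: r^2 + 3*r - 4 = (r - 1)*(r + 4)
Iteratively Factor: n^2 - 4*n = (n)*(n - 4)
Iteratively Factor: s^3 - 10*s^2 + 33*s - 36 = (s - 3)*(s^2 - 7*s + 12) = (s - 4)*(s - 3)*(s - 3)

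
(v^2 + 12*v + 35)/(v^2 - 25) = (v + 7)/(v - 5)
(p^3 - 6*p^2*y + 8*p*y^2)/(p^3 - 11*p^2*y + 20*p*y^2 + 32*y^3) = p*(-p + 2*y)/(-p^2 + 7*p*y + 8*y^2)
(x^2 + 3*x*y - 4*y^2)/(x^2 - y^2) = (x + 4*y)/(x + y)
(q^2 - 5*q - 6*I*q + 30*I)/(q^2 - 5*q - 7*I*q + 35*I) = (q - 6*I)/(q - 7*I)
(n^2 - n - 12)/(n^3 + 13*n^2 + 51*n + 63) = (n - 4)/(n^2 + 10*n + 21)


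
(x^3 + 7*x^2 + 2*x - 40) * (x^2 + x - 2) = x^5 + 8*x^4 + 7*x^3 - 52*x^2 - 44*x + 80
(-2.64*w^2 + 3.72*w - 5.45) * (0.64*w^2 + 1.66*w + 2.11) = -1.6896*w^4 - 2.0016*w^3 - 2.8832*w^2 - 1.1978*w - 11.4995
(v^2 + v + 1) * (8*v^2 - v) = 8*v^4 + 7*v^3 + 7*v^2 - v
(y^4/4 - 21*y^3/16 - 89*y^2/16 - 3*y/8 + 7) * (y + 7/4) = y^5/4 - 7*y^4/8 - 503*y^3/64 - 647*y^2/64 + 203*y/32 + 49/4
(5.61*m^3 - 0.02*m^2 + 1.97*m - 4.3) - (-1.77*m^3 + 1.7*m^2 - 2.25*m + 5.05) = 7.38*m^3 - 1.72*m^2 + 4.22*m - 9.35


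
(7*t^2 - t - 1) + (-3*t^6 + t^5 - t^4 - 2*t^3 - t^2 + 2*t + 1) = -3*t^6 + t^5 - t^4 - 2*t^3 + 6*t^2 + t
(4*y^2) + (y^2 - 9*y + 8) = 5*y^2 - 9*y + 8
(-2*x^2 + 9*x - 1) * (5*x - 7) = -10*x^3 + 59*x^2 - 68*x + 7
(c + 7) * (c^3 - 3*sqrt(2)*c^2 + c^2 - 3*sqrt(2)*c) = c^4 - 3*sqrt(2)*c^3 + 8*c^3 - 24*sqrt(2)*c^2 + 7*c^2 - 21*sqrt(2)*c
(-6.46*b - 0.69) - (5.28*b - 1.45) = 0.76 - 11.74*b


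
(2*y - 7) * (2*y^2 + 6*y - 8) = 4*y^3 - 2*y^2 - 58*y + 56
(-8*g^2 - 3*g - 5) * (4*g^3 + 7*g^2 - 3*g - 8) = -32*g^5 - 68*g^4 - 17*g^3 + 38*g^2 + 39*g + 40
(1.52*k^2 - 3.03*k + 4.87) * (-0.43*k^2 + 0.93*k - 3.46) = -0.6536*k^4 + 2.7165*k^3 - 10.1712*k^2 + 15.0129*k - 16.8502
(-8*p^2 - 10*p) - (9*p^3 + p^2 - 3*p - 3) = -9*p^3 - 9*p^2 - 7*p + 3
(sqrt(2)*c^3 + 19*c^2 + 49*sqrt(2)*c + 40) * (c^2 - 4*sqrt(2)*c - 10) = sqrt(2)*c^5 + 11*c^4 - 37*sqrt(2)*c^3 - 542*c^2 - 650*sqrt(2)*c - 400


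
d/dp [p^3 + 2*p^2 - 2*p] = 3*p^2 + 4*p - 2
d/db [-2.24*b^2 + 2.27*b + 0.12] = 2.27 - 4.48*b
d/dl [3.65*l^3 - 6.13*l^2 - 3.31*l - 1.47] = 10.95*l^2 - 12.26*l - 3.31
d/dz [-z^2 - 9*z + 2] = -2*z - 9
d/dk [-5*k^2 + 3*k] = 3 - 10*k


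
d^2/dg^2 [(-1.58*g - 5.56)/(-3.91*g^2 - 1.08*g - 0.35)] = ((1.58*g + 5.56)*(7.82*g + 1.08)*(15.64*g + 2.16) - (37.0668*g + 46.892)*(3.91*g^2 + 1.08*g + 0.35))/(3.91*g^2 + 1.08*g + 0.35)^3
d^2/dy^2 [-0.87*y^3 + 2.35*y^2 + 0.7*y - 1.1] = 4.7 - 5.22*y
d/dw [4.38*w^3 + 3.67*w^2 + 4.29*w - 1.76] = 13.14*w^2 + 7.34*w + 4.29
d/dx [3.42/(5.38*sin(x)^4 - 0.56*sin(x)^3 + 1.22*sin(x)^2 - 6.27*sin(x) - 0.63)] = (-73.5984*sin(x)^3 + 5.7456*sin(x)^2 - 8.3448*sin(x) + 21.4434)*cos(x)/(-5.38*sin(x)^4 + 0.56*sin(x)^3 - 1.22*sin(x)^2 + 6.27*sin(x) + 0.63)^2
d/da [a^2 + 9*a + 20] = 2*a + 9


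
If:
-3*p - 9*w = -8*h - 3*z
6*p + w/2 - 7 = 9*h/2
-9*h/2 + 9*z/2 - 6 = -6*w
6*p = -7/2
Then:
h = -1069/424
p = -7/12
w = -717/424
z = 1357/1272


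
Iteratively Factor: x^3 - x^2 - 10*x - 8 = (x - 4)*(x^2 + 3*x + 2) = (x - 4)*(x + 1)*(x + 2)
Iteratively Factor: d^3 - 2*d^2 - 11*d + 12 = (d - 4)*(d^2 + 2*d - 3) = (d - 4)*(d - 1)*(d + 3)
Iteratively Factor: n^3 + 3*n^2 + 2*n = (n + 1)*(n^2 + 2*n) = (n + 1)*(n + 2)*(n)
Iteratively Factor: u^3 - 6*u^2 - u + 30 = (u - 3)*(u^2 - 3*u - 10) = (u - 5)*(u - 3)*(u + 2)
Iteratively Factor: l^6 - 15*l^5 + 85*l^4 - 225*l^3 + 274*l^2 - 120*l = (l - 5)*(l^5 - 10*l^4 + 35*l^3 - 50*l^2 + 24*l) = (l - 5)*(l - 3)*(l^4 - 7*l^3 + 14*l^2 - 8*l) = l*(l - 5)*(l - 3)*(l^3 - 7*l^2 + 14*l - 8) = l*(l - 5)*(l - 3)*(l - 1)*(l^2 - 6*l + 8) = l*(l - 5)*(l - 4)*(l - 3)*(l - 1)*(l - 2)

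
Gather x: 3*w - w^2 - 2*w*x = -w^2 - 2*w*x + 3*w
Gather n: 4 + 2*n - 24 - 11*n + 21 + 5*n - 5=-4*n - 4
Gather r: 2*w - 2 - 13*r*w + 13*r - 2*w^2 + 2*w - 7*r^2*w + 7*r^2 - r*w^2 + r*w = r^2*(7 - 7*w) + r*(-w^2 - 12*w + 13) - 2*w^2 + 4*w - 2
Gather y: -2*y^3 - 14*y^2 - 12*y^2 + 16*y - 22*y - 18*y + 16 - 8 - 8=-2*y^3 - 26*y^2 - 24*y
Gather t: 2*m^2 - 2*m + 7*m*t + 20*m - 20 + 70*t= 2*m^2 + 18*m + t*(7*m + 70) - 20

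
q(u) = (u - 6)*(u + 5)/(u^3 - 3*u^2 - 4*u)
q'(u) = (u - 6)*(u + 5)*(-3*u^2 + 6*u + 4)/(u^3 - 3*u^2 - 4*u)^2 + (u - 6)/(u^3 - 3*u^2 - 4*u) + (u + 5)/(u^3 - 3*u^2 - 4*u)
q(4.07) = -12.12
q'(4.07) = 183.44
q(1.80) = 2.58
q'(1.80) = -1.41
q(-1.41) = 8.51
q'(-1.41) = 29.57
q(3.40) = 2.43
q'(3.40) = 2.14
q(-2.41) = 1.00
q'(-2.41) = 1.55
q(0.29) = 21.76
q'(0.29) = -85.75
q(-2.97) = 0.45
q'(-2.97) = 0.61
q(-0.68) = -28.34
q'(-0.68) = 38.51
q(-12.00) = -0.06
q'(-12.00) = 0.00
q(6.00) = 0.00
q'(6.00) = 0.13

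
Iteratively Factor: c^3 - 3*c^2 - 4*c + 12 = (c + 2)*(c^2 - 5*c + 6) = (c - 2)*(c + 2)*(c - 3)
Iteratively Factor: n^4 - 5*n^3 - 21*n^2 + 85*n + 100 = (n + 1)*(n^3 - 6*n^2 - 15*n + 100) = (n + 1)*(n + 4)*(n^2 - 10*n + 25) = (n - 5)*(n + 1)*(n + 4)*(n - 5)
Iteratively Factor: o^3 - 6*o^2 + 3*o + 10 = (o - 5)*(o^2 - o - 2) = (o - 5)*(o + 1)*(o - 2)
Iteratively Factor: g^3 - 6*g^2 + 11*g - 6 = (g - 3)*(g^2 - 3*g + 2) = (g - 3)*(g - 2)*(g - 1)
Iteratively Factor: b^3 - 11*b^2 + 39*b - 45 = (b - 3)*(b^2 - 8*b + 15) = (b - 3)^2*(b - 5)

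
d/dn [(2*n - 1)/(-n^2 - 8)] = 2*(n^2 - n - 8)/(n^4 + 16*n^2 + 64)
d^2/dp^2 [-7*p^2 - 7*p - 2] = -14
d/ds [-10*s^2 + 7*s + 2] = 7 - 20*s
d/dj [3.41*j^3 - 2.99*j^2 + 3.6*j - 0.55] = 10.23*j^2 - 5.98*j + 3.6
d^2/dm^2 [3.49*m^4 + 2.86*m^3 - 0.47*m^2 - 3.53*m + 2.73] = 41.88*m^2 + 17.16*m - 0.94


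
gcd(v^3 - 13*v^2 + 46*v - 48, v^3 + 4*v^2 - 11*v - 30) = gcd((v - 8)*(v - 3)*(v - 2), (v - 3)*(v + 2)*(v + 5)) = v - 3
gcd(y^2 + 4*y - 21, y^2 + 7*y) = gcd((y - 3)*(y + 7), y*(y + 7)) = y + 7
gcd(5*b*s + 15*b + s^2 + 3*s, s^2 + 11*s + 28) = 1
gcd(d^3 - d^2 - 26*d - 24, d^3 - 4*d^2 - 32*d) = d + 4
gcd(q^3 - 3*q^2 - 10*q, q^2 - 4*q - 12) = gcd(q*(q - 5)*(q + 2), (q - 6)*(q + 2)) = q + 2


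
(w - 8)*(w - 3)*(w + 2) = w^3 - 9*w^2 + 2*w + 48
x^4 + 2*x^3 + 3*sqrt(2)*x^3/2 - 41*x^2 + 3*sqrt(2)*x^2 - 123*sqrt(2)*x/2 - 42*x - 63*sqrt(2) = (x - 6)*(x + 1)*(x + 7)*(x + 3*sqrt(2)/2)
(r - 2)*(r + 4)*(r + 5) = r^3 + 7*r^2 + 2*r - 40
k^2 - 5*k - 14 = (k - 7)*(k + 2)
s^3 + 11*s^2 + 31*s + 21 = (s + 1)*(s + 3)*(s + 7)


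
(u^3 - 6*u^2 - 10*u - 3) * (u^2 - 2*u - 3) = u^5 - 8*u^4 - u^3 + 35*u^2 + 36*u + 9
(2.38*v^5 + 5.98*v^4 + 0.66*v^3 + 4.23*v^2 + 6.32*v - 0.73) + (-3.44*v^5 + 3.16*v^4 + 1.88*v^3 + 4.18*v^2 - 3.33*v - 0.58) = -1.06*v^5 + 9.14*v^4 + 2.54*v^3 + 8.41*v^2 + 2.99*v - 1.31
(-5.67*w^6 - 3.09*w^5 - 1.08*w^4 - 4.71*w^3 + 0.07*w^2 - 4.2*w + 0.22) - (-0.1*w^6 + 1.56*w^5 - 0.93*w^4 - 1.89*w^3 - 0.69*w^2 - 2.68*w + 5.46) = -5.57*w^6 - 4.65*w^5 - 0.15*w^4 - 2.82*w^3 + 0.76*w^2 - 1.52*w - 5.24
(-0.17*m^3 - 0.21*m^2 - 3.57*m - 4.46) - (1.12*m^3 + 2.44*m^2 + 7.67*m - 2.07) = -1.29*m^3 - 2.65*m^2 - 11.24*m - 2.39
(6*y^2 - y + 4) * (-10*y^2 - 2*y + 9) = -60*y^4 - 2*y^3 + 16*y^2 - 17*y + 36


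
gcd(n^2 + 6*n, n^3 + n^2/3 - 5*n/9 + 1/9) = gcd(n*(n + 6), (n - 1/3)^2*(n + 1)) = 1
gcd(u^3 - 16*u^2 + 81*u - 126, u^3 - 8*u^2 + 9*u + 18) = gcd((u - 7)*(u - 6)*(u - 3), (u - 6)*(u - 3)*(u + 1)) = u^2 - 9*u + 18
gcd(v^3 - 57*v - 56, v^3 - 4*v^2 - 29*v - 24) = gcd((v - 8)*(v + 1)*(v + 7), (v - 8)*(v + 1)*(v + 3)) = v^2 - 7*v - 8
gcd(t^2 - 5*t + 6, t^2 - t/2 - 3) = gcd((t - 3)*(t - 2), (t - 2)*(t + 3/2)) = t - 2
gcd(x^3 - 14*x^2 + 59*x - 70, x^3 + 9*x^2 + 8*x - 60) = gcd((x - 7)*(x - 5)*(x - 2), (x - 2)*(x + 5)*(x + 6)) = x - 2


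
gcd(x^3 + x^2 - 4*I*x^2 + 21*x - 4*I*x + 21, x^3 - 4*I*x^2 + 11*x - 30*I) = x + 3*I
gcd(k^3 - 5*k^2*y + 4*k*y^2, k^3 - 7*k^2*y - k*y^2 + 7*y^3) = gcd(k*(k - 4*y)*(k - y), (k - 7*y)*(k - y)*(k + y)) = -k + y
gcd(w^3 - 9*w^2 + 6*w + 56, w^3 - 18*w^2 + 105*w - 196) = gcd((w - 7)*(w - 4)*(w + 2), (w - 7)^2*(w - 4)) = w^2 - 11*w + 28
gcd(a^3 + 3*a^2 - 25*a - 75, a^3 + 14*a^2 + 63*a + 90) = a^2 + 8*a + 15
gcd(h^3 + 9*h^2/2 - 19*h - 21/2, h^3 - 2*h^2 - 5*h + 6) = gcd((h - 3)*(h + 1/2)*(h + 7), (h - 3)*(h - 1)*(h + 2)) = h - 3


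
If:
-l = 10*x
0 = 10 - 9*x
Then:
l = -100/9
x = 10/9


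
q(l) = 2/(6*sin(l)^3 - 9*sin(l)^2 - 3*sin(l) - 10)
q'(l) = 2*(-18*sin(l)^2*cos(l) + 18*sin(l)*cos(l) + 3*cos(l))/(6*sin(l)^3 - 9*sin(l)^2 - 3*sin(l) - 10)^2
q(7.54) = -0.13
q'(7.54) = 0.01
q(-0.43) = -0.19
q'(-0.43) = -0.12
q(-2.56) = -0.17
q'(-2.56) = 0.14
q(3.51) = -0.19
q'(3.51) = 0.10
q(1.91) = -0.13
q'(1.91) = -0.01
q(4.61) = -0.09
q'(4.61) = 0.01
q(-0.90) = -0.12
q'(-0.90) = -0.11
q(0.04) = -0.20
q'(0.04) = 0.07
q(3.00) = -0.19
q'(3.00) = -0.09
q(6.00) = -0.20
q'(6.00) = -0.07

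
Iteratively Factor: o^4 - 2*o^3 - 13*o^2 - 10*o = (o + 2)*(o^3 - 4*o^2 - 5*o) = (o - 5)*(o + 2)*(o^2 + o) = (o - 5)*(o + 1)*(o + 2)*(o)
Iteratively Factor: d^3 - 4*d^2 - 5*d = (d + 1)*(d^2 - 5*d) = d*(d + 1)*(d - 5)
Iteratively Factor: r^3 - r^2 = (r - 1)*(r^2) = r*(r - 1)*(r)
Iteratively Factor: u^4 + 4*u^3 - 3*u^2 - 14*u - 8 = (u + 1)*(u^3 + 3*u^2 - 6*u - 8) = (u - 2)*(u + 1)*(u^2 + 5*u + 4) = (u - 2)*(u + 1)*(u + 4)*(u + 1)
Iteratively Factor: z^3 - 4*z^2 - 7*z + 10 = (z - 1)*(z^2 - 3*z - 10) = (z - 5)*(z - 1)*(z + 2)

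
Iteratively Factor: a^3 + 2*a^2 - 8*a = (a)*(a^2 + 2*a - 8) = a*(a + 4)*(a - 2)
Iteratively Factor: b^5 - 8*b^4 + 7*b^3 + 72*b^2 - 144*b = (b - 3)*(b^4 - 5*b^3 - 8*b^2 + 48*b) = (b - 4)*(b - 3)*(b^3 - b^2 - 12*b) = (b - 4)*(b - 3)*(b + 3)*(b^2 - 4*b) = b*(b - 4)*(b - 3)*(b + 3)*(b - 4)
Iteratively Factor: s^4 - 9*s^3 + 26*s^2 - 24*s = (s - 4)*(s^3 - 5*s^2 + 6*s) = s*(s - 4)*(s^2 - 5*s + 6) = s*(s - 4)*(s - 2)*(s - 3)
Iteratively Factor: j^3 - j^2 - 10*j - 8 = (j + 1)*(j^2 - 2*j - 8) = (j - 4)*(j + 1)*(j + 2)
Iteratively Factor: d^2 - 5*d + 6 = (d - 3)*(d - 2)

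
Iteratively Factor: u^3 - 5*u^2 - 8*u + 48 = (u - 4)*(u^2 - u - 12) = (u - 4)*(u + 3)*(u - 4)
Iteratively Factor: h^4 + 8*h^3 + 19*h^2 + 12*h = (h + 3)*(h^3 + 5*h^2 + 4*h) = h*(h + 3)*(h^2 + 5*h + 4) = h*(h + 1)*(h + 3)*(h + 4)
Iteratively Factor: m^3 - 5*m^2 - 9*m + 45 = (m + 3)*(m^2 - 8*m + 15) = (m - 5)*(m + 3)*(m - 3)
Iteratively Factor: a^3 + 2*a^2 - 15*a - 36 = (a - 4)*(a^2 + 6*a + 9) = (a - 4)*(a + 3)*(a + 3)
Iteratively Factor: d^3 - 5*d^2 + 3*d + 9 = (d - 3)*(d^2 - 2*d - 3) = (d - 3)^2*(d + 1)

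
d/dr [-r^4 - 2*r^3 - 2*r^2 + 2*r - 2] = -4*r^3 - 6*r^2 - 4*r + 2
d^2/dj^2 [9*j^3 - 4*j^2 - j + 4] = 54*j - 8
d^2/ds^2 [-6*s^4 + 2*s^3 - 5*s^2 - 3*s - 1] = -72*s^2 + 12*s - 10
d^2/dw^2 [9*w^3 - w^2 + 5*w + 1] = 54*w - 2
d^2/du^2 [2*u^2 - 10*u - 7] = 4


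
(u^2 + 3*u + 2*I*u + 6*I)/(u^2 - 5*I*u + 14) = (u + 3)/(u - 7*I)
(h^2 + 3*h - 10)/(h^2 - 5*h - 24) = (-h^2 - 3*h + 10)/(-h^2 + 5*h + 24)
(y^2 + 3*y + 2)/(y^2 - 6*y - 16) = (y + 1)/(y - 8)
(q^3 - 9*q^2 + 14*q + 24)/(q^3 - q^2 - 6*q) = (-q^3 + 9*q^2 - 14*q - 24)/(q*(-q^2 + q + 6))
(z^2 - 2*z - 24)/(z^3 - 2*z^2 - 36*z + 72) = (z + 4)/(z^2 + 4*z - 12)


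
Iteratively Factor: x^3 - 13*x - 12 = (x + 1)*(x^2 - x - 12) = (x + 1)*(x + 3)*(x - 4)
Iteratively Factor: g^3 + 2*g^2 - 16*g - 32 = (g + 4)*(g^2 - 2*g - 8) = (g + 2)*(g + 4)*(g - 4)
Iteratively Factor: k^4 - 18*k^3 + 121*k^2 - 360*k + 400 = (k - 5)*(k^3 - 13*k^2 + 56*k - 80) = (k - 5)^2*(k^2 - 8*k + 16) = (k - 5)^2*(k - 4)*(k - 4)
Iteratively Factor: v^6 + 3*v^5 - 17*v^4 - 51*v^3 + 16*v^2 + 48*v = (v + 3)*(v^5 - 17*v^3 + 16*v) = (v - 1)*(v + 3)*(v^4 + v^3 - 16*v^2 - 16*v) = (v - 1)*(v + 1)*(v + 3)*(v^3 - 16*v) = (v - 1)*(v + 1)*(v + 3)*(v + 4)*(v^2 - 4*v) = (v - 4)*(v - 1)*(v + 1)*(v + 3)*(v + 4)*(v)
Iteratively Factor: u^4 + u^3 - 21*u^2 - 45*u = (u)*(u^3 + u^2 - 21*u - 45) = u*(u + 3)*(u^2 - 2*u - 15) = u*(u + 3)^2*(u - 5)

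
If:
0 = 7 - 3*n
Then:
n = 7/3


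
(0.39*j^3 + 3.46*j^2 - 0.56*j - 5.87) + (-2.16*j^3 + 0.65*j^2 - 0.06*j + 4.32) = -1.77*j^3 + 4.11*j^2 - 0.62*j - 1.55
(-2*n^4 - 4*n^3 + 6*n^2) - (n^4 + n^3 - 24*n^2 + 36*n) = -3*n^4 - 5*n^3 + 30*n^2 - 36*n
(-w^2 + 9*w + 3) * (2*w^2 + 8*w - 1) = -2*w^4 + 10*w^3 + 79*w^2 + 15*w - 3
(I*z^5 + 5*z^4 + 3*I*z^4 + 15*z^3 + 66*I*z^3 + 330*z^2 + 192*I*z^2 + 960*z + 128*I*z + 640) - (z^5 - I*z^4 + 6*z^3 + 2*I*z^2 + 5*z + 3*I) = -z^5 + I*z^5 + 5*z^4 + 4*I*z^4 + 9*z^3 + 66*I*z^3 + 330*z^2 + 190*I*z^2 + 955*z + 128*I*z + 640 - 3*I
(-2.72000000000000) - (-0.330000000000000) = -2.39000000000000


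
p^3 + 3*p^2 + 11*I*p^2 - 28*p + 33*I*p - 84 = (p + 3)*(p + 4*I)*(p + 7*I)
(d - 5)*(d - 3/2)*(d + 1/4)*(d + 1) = d^4 - 21*d^3/4 - 3*d^2/8 + 31*d/4 + 15/8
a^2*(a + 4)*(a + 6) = a^4 + 10*a^3 + 24*a^2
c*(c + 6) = c^2 + 6*c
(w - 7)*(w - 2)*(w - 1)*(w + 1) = w^4 - 9*w^3 + 13*w^2 + 9*w - 14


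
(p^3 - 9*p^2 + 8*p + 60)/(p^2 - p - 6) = (p^2 - 11*p + 30)/(p - 3)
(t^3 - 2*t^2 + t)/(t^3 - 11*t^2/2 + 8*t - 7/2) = 2*t/(2*t - 7)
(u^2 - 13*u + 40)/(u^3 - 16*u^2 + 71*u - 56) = (u - 5)/(u^2 - 8*u + 7)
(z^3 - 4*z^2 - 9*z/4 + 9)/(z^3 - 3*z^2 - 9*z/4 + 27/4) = (z - 4)/(z - 3)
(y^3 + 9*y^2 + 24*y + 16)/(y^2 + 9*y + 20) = (y^2 + 5*y + 4)/(y + 5)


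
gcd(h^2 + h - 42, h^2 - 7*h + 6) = h - 6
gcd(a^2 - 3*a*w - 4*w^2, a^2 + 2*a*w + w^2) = a + w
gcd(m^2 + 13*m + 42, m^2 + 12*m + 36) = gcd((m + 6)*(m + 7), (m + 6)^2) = m + 6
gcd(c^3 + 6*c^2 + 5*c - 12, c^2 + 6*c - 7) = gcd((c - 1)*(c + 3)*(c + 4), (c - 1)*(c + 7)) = c - 1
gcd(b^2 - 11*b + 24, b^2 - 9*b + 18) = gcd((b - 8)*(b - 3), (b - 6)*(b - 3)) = b - 3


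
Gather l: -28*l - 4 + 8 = 4 - 28*l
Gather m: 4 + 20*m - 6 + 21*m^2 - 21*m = 21*m^2 - m - 2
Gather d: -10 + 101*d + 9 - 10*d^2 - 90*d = -10*d^2 + 11*d - 1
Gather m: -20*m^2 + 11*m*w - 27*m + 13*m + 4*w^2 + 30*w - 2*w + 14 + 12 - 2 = -20*m^2 + m*(11*w - 14) + 4*w^2 + 28*w + 24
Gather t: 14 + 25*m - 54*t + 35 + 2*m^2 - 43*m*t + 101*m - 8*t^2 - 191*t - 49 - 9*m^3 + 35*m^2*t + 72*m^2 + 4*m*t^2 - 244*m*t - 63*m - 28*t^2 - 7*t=-9*m^3 + 74*m^2 + 63*m + t^2*(4*m - 36) + t*(35*m^2 - 287*m - 252)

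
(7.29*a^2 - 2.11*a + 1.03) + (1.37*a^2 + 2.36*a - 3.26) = 8.66*a^2 + 0.25*a - 2.23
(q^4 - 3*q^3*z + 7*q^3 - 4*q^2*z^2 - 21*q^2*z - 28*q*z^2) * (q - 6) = q^5 - 3*q^4*z + q^4 - 4*q^3*z^2 - 3*q^3*z - 42*q^3 - 4*q^2*z^2 + 126*q^2*z + 168*q*z^2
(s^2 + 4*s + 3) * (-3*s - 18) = -3*s^3 - 30*s^2 - 81*s - 54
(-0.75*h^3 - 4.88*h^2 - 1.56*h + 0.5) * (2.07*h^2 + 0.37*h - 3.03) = -1.5525*h^5 - 10.3791*h^4 - 2.7623*h^3 + 15.2442*h^2 + 4.9118*h - 1.515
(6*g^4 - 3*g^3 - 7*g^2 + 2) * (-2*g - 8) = -12*g^5 - 42*g^4 + 38*g^3 + 56*g^2 - 4*g - 16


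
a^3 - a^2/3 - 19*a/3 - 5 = (a - 3)*(a + 1)*(a + 5/3)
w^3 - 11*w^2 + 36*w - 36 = (w - 6)*(w - 3)*(w - 2)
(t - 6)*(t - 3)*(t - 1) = t^3 - 10*t^2 + 27*t - 18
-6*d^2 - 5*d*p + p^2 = (-6*d + p)*(d + p)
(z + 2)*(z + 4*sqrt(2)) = z^2 + 2*z + 4*sqrt(2)*z + 8*sqrt(2)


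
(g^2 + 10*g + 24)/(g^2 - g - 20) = (g + 6)/(g - 5)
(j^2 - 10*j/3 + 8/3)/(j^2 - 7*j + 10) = (j - 4/3)/(j - 5)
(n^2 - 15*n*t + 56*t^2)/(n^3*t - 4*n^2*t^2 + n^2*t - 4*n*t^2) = (n^2 - 15*n*t + 56*t^2)/(n*t*(n^2 - 4*n*t + n - 4*t))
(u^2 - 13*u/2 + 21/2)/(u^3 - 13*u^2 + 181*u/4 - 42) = 2*(u - 3)/(2*u^2 - 19*u + 24)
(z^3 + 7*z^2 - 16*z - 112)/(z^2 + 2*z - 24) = (z^2 + 11*z + 28)/(z + 6)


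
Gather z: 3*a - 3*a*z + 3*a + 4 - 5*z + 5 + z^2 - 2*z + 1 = 6*a + z^2 + z*(-3*a - 7) + 10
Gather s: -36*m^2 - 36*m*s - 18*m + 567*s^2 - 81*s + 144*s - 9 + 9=-36*m^2 - 18*m + 567*s^2 + s*(63 - 36*m)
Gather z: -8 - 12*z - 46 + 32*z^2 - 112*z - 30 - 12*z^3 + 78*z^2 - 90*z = -12*z^3 + 110*z^2 - 214*z - 84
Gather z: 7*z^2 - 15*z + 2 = 7*z^2 - 15*z + 2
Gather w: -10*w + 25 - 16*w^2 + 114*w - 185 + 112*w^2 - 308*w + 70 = 96*w^2 - 204*w - 90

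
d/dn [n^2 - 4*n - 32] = 2*n - 4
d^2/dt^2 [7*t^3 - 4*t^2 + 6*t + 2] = 42*t - 8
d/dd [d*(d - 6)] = 2*d - 6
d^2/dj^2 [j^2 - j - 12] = 2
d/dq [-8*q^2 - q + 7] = -16*q - 1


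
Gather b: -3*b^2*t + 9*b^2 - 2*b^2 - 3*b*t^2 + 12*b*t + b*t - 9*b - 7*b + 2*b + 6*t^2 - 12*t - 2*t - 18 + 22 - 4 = b^2*(7 - 3*t) + b*(-3*t^2 + 13*t - 14) + 6*t^2 - 14*t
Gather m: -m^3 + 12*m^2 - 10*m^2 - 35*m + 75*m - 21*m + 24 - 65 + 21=-m^3 + 2*m^2 + 19*m - 20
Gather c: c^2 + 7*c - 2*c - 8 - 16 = c^2 + 5*c - 24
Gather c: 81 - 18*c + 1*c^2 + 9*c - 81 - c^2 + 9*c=0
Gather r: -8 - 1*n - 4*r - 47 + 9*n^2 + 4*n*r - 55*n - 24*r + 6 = 9*n^2 - 56*n + r*(4*n - 28) - 49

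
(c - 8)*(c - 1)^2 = c^3 - 10*c^2 + 17*c - 8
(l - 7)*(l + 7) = l^2 - 49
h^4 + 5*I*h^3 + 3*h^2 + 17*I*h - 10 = (h - 2*I)*(h + I)^2*(h + 5*I)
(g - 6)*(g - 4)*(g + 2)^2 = g^4 - 6*g^3 - 12*g^2 + 56*g + 96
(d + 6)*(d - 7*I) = d^2 + 6*d - 7*I*d - 42*I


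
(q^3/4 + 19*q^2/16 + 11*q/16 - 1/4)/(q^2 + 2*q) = (4*q^3 + 19*q^2 + 11*q - 4)/(16*q*(q + 2))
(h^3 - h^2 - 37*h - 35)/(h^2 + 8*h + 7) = (h^2 - 2*h - 35)/(h + 7)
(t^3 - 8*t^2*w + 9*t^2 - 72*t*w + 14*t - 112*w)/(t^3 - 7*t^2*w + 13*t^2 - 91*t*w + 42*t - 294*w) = (t^2 - 8*t*w + 2*t - 16*w)/(t^2 - 7*t*w + 6*t - 42*w)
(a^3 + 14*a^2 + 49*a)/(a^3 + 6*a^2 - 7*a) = (a + 7)/(a - 1)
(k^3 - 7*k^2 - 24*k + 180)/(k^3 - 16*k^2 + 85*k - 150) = (k^2 - k - 30)/(k^2 - 10*k + 25)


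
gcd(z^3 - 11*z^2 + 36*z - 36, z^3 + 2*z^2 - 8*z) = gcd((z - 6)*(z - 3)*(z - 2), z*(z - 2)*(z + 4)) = z - 2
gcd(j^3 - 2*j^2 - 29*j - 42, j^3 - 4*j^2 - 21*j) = j^2 - 4*j - 21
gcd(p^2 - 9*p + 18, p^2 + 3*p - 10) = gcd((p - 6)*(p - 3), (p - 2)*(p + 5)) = 1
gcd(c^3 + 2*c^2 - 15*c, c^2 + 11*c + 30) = c + 5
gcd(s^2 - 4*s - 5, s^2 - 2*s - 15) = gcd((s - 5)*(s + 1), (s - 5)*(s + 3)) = s - 5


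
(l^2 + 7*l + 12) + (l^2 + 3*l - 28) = 2*l^2 + 10*l - 16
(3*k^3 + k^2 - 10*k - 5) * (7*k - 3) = 21*k^4 - 2*k^3 - 73*k^2 - 5*k + 15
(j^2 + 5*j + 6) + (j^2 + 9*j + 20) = 2*j^2 + 14*j + 26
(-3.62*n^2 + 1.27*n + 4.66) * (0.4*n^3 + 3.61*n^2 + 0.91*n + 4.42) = -1.448*n^5 - 12.5602*n^4 + 3.1545*n^3 + 1.9779*n^2 + 9.854*n + 20.5972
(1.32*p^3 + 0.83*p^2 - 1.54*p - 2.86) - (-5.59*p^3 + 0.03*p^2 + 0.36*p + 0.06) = 6.91*p^3 + 0.8*p^2 - 1.9*p - 2.92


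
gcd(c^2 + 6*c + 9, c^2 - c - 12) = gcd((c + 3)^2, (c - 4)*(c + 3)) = c + 3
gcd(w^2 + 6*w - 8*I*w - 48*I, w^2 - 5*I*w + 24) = w - 8*I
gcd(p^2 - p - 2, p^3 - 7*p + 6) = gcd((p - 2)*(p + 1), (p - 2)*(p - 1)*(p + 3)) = p - 2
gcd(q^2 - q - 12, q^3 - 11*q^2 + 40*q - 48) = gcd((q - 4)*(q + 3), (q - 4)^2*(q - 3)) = q - 4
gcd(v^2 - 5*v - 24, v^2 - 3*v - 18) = v + 3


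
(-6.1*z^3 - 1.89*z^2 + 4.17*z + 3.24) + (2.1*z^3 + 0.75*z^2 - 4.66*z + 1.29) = -4.0*z^3 - 1.14*z^2 - 0.49*z + 4.53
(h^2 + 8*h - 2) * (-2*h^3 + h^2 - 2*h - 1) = -2*h^5 - 15*h^4 + 10*h^3 - 19*h^2 - 4*h + 2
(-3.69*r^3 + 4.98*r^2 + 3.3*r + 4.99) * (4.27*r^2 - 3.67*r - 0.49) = -15.7563*r^5 + 34.8069*r^4 - 2.3775*r^3 + 6.7561*r^2 - 19.9303*r - 2.4451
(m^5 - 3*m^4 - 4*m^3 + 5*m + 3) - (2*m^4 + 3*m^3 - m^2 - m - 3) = m^5 - 5*m^4 - 7*m^3 + m^2 + 6*m + 6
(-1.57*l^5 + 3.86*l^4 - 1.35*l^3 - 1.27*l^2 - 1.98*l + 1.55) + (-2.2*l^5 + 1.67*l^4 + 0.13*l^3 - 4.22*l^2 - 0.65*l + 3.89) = -3.77*l^5 + 5.53*l^4 - 1.22*l^3 - 5.49*l^2 - 2.63*l + 5.44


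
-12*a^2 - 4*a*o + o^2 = (-6*a + o)*(2*a + o)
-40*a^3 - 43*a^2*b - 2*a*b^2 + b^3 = (-8*a + b)*(a + b)*(5*a + b)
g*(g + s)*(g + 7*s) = g^3 + 8*g^2*s + 7*g*s^2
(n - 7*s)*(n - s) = n^2 - 8*n*s + 7*s^2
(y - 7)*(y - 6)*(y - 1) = y^3 - 14*y^2 + 55*y - 42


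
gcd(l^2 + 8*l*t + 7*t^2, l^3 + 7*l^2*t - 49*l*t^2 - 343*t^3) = l + 7*t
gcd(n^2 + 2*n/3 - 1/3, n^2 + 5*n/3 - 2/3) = n - 1/3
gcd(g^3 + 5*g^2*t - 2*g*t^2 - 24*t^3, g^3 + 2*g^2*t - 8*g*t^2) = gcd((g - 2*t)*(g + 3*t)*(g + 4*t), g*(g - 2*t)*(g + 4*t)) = -g^2 - 2*g*t + 8*t^2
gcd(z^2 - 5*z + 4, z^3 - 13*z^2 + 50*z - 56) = z - 4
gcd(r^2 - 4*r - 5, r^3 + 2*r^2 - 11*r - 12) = r + 1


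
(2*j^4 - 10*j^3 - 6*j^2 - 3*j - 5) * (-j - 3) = -2*j^5 + 4*j^4 + 36*j^3 + 21*j^2 + 14*j + 15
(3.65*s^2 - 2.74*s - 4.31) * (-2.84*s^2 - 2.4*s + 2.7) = -10.366*s^4 - 0.9784*s^3 + 28.6714*s^2 + 2.946*s - 11.637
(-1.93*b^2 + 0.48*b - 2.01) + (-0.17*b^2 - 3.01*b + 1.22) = -2.1*b^2 - 2.53*b - 0.79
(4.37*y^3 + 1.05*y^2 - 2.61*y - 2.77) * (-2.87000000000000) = -12.5419*y^3 - 3.0135*y^2 + 7.4907*y + 7.9499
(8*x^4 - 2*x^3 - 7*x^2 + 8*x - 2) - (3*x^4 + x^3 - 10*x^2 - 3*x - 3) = 5*x^4 - 3*x^3 + 3*x^2 + 11*x + 1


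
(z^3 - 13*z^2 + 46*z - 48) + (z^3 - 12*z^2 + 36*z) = 2*z^3 - 25*z^2 + 82*z - 48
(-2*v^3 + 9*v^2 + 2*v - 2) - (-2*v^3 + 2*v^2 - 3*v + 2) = 7*v^2 + 5*v - 4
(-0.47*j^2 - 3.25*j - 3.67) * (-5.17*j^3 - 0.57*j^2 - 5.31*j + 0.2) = 2.4299*j^5 + 17.0704*j^4 + 23.3221*j^3 + 19.2554*j^2 + 18.8377*j - 0.734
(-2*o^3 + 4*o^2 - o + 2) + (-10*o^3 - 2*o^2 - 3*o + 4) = -12*o^3 + 2*o^2 - 4*o + 6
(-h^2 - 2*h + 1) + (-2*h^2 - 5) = -3*h^2 - 2*h - 4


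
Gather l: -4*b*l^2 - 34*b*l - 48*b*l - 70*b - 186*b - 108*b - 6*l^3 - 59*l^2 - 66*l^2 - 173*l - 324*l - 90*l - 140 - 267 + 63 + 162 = -364*b - 6*l^3 + l^2*(-4*b - 125) + l*(-82*b - 587) - 182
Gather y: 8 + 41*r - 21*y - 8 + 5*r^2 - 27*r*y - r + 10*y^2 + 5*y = 5*r^2 + 40*r + 10*y^2 + y*(-27*r - 16)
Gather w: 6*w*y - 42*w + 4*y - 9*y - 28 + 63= w*(6*y - 42) - 5*y + 35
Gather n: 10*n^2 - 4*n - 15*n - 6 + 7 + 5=10*n^2 - 19*n + 6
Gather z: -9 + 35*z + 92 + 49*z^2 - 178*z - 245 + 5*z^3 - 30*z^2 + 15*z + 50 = 5*z^3 + 19*z^2 - 128*z - 112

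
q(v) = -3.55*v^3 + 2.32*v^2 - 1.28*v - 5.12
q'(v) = -10.65*v^2 + 4.64*v - 1.28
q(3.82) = -174.04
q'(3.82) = -138.96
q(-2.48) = 66.47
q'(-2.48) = -78.29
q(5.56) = -550.69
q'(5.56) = -304.71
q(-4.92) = 480.13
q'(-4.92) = -281.91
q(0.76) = -6.31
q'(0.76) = -3.91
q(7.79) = -1552.49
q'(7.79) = -611.42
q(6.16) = -754.77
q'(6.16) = -376.82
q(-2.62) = 78.00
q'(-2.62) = -86.54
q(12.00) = -5820.80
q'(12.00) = -1479.20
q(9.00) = -2416.67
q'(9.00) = -822.17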